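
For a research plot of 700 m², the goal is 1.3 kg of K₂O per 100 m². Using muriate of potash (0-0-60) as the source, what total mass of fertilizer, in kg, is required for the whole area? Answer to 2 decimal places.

Product per 100 m² = 1.3 / 60% = 2.16667 kg.
Total product = 2.16667 × 700 / 100 = 15.1667 kg.

15.17 kg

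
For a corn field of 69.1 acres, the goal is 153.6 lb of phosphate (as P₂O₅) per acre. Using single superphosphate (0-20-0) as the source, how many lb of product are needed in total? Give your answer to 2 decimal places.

53068.80 lb

Product per acre = 153.6 / 20% = 768 lb.
Total product = 768 × 69.1 = 53068.8 lb.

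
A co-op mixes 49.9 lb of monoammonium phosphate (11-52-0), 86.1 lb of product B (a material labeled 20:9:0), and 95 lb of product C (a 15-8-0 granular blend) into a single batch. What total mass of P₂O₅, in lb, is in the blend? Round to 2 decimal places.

41.30 lb P₂O₅

P₂O₅ mass = 52%×49.9 + 9%×86.1 + 8%×95 = 41.297 lb.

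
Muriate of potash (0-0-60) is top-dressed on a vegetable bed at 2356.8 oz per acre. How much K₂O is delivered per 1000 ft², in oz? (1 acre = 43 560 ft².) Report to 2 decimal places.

K₂O per acre = 2356.8 × 60% = 1414.08 oz.
Convert to per 1000 ft²: 1414.08 × 0.0229568 = 32.4628 oz.

32.46 oz K₂O per thousand sq ft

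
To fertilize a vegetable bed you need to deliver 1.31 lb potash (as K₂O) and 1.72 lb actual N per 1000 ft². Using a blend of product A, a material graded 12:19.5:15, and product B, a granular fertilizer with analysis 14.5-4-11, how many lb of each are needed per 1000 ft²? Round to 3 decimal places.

With a, b = lb per 1000 ft² of product A and product B:
K₂O: 0.15·a + 0.11·b = 1.31
N: 0.12·a + 0.145·b = 1.72
Solving simultaneously: a = 0.0877193, b = 11.78947.

0.088 lb product A, 11.789 lb product B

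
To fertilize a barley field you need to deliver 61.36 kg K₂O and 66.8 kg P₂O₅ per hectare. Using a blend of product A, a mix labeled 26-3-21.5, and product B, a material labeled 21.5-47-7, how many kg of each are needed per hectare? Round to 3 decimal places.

Per-hectare balance (a = product A, b = product B):
K₂O: 0.215·a + 0.07·b = 61.36
P₂O₅: 0.03·a + 0.47·b = 66.8
Eliminate b: (row1) − 0.07/0.47·(row2) → 0.210532·a = 51.4111, so a = 244.1961.
Then b = (66.8 − 0.03·244.1961) / 0.47 = 126.5407.

244.196 kg product A, 126.541 kg product B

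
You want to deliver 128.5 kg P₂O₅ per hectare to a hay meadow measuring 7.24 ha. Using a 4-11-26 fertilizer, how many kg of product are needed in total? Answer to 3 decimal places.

Product per hectare = 128.5 / 11% = 1168.18 kg.
Total product = 1168.18 × 7.24 = 8457.6364 kg.

8457.636 kg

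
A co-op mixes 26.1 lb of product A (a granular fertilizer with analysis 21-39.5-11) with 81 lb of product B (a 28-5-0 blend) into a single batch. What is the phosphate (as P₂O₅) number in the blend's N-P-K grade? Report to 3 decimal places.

13.408% P₂O₅

Total mass = 26.1 + 81 = 107.1 lb.
P₂O₅ mass = 39.5%×26.1 + 5%×81 = 14.3595 lb.
% P₂O₅ = 14.3595 / 107.1 = 13.4076%.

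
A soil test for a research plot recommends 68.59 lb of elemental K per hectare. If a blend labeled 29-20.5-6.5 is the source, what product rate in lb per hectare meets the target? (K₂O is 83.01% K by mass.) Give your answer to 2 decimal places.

1271.21 lb of product per hectare

As K₂O: 68.59 / 0.8301 = 82.6286 lb per hectare.
Product per hectare = 82.6286 / 6.5% = 1271.209 lb.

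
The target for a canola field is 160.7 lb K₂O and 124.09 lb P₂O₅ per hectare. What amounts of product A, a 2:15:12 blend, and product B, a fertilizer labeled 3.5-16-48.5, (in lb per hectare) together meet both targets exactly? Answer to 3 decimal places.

Per-hectare balance (a = product A, b = product B):
K₂O: 0.12·a + 0.485·b = 160.7
P₂O₅: 0.15·a + 0.16·b = 124.09
From row1: a = (160.7 − 0.485·b) / 0.12.
Into row2: 0.15·(160.7 − 0.485·b)/0.12 + 0.16·b = 124.09 → b = 172.0672, a = 643.7283.

643.728 lb product A, 172.067 lb product B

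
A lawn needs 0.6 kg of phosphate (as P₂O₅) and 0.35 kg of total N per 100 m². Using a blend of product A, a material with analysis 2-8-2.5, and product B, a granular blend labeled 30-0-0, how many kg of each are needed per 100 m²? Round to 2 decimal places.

Per-100 m² balance (a = product A, b = product B):
P₂O₅: 0.08·a + 0·b = 0.6
N: 0.02·a + 0.3·b = 0.35
Solving simultaneously: a = 7.5, b = 0.666667.

7.50 kg product A, 0.67 kg product B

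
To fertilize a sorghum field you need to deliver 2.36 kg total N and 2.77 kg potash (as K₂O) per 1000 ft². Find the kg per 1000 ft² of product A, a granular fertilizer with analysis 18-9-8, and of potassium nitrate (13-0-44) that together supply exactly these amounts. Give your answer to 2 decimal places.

Let a = kg of product A, b = kg of potassium nitrate (per 1000 ft²).
N: 0.18·a + 0.13·b = 2.36
K₂O: 0.08·a + 0.44·b = 2.77
Solving simultaneously: a = 9.85901, b = 4.50291.

9.86 kg product A, 4.50 kg potassium nitrate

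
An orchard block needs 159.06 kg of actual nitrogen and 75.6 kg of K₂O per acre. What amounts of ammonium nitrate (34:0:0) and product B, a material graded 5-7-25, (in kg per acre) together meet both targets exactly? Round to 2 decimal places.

423.35 kg ammonium nitrate, 302.40 kg product B

Let a = kg of ammonium nitrate, b = kg of product B (per acre).
N: 0.34·a + 0.05·b = 159.06
K₂O: 0·a + 0.25·b = 75.6
Solving simultaneously: a = 423.353, b = 302.4.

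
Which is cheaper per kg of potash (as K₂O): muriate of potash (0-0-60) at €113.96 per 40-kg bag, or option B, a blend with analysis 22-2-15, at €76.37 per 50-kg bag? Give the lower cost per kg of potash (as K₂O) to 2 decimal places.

muriate of potash: K₂O per bag = 40 × 60% = 24 kg; cost = 113.96 / 24 = €4.7483/kg K₂O.
option B: K₂O per bag = 50 × 15% = 7.5 kg; cost = 76.37 / 7.5 = €10.1827/kg K₂O.
muriate of potash is cheaper.

€4.75 per kg K₂O (muriate of potash)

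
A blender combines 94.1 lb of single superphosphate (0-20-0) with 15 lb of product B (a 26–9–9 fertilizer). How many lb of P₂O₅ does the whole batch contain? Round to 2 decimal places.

P₂O₅ mass = 20%×94.1 + 9%×15 = 20.17 lb.

20.17 lb P₂O₅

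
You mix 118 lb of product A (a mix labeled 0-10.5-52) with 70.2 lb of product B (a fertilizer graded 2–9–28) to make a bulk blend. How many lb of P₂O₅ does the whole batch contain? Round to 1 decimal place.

18.7 lb P₂O₅

P₂O₅ mass = 10.5%×118 + 9%×70.2 = 18.708 lb.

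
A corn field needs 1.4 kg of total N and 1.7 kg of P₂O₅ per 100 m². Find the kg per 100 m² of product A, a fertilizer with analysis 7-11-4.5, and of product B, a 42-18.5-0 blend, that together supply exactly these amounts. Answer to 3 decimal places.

Per-100 m² balance (a = product A, b = product B):
N: 0.07·a + 0.42·b = 1.4
P₂O₅: 0.11·a + 0.185·b = 1.7
Eliminate b: (row1) − 0.42/0.185·(row2) → -0.17973·a = -2.45946, so a = 13.6842.
Then b = (1.7 − 0.11·13.6842) / 0.185 = 1.05263.

13.684 kg product A, 1.053 kg product B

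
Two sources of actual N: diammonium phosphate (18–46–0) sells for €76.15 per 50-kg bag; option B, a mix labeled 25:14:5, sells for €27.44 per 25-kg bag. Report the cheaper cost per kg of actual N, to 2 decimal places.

€4.39 per kg N (option B)

diammonium phosphate: N per bag = 50 × 18% = 9 kg; cost = 76.15 / 9 = €8.4611/kg N.
option B: N per bag = 25 × 25% = 6.25 kg; cost = 27.44 / 6.25 = €4.3904/kg N.
option B is cheaper.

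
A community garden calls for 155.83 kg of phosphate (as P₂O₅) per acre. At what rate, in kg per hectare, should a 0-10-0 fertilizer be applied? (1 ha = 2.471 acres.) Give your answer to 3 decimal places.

Product per acre = 155.83 / 10% = 1558.3 kg.
Convert to per hectare: 1558.3 × 2.471 = 3850.5593 kg.

3850.559 kg of product per hectare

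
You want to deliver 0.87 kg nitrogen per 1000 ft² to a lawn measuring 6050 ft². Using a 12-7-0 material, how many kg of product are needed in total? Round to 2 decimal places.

43.86 kg

Product per 1000 ft² = 0.87 / 12% = 7.25 kg.
Total product = 7.25 × 6050 / 1000 = 43.8625 kg.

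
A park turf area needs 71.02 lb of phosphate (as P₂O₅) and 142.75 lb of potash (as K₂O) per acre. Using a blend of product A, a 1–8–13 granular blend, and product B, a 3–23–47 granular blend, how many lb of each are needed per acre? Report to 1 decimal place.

71.0 lb product A, 284.1 lb product B

Let a = lb of product A, b = lb of product B (per acre).
P₂O₅: 0.08·a + 0.23·b = 71.02
K₂O: 0.13·a + 0.47·b = 142.75
Eliminate b: (row1) − 0.23/0.47·(row2) → 0.016383·a = 1.16362, so a = 71.026.
Then b = (142.75 − 0.13·71.026) / 0.47 = 284.078.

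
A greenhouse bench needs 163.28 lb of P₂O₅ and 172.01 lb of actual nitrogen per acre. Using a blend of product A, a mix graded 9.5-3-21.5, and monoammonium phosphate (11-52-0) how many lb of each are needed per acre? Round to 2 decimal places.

Per-acre balance (a = product A, b = monoammonium phosphate):
P₂O₅: 0.03·a + 0.52·b = 163.28
N: 0.095·a + 0.11·b = 172.01
Eliminate b: (row1) − 0.52/0.11·(row2) → -0.419091·a = -649.858, so a = 1550.638.
Then b = (172.01 − 0.095·1550.638) / 0.11 = 224.5401.

1550.64 lb product A, 224.54 lb monoammonium phosphate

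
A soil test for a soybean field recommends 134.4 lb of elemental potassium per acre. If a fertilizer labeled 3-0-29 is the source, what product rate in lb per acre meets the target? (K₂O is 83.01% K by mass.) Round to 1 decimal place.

558.3 lb of product per acre

As K₂O: 134.4 / 0.8301 = 161.908 lb per acre.
Product per acre = 161.908 / 29% = 558.304 lb.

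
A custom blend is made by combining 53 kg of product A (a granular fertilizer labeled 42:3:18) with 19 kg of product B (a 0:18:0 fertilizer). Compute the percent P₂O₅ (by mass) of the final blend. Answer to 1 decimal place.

Total mass = 53 + 19 = 72 kg.
P₂O₅ mass = 3%×53 + 18%×19 = 5.01 kg.
% P₂O₅ = 5.01 / 72 = 6.95833%.

7.0% P₂O₅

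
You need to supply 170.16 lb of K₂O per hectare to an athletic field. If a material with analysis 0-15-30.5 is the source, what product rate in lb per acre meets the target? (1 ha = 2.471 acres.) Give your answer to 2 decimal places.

Product per hectare = 170.16 / 30.5% = 557.902 lb.
Convert to per acre: 557.902 × 0.404694 = 225.7797 lb.

225.78 lb of product per acre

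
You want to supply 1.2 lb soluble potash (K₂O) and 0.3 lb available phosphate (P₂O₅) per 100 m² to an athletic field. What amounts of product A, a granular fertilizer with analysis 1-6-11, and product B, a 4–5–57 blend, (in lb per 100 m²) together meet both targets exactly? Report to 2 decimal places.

3.87 lb product A, 1.36 lb product B

With a, b = lb per 100 m² of product A and product B:
K₂O: 0.11·a + 0.57·b = 1.2
P₂O₅: 0.06·a + 0.05·b = 0.3
Eliminate b: (row1) − 0.57/0.05·(row2) → -0.574·a = -2.22, so a = 3.8676.
Then b = (0.3 − 0.06·3.8676) / 0.05 = 1.35889.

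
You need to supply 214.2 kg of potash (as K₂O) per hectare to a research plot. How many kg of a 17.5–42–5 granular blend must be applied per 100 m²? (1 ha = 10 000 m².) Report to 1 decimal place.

Product per hectare = 214.2 / 5% = 4284 kg.
Convert to per 100 m²: 4284 × 0.01 = 42.84 kg.

42.8 kg of product per hundred sq m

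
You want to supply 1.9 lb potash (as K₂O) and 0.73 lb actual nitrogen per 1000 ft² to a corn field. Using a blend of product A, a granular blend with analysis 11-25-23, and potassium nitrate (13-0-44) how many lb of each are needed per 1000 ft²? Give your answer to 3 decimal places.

4.011 lb product A, 2.222 lb potassium nitrate

Let a = lb of product A, b = lb of potassium nitrate (per 1000 ft²).
K₂O: 0.23·a + 0.44·b = 1.9
N: 0.11·a + 0.13·b = 0.73
From row1: a = (1.9 − 0.44·b) / 0.23.
Into row2: 0.11·(1.9 − 0.44·b)/0.23 + 0.13·b = 0.73 → b = 2.22162, a = 4.01081.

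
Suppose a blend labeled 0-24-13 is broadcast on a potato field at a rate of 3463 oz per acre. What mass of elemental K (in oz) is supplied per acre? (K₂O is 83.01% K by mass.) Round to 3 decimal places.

373.703 oz K per acre

K₂O per acre = 3463 × 13% = 450.19 oz.
Elemental K = 450.19 × 0.8301 = 373.7027 oz per acre.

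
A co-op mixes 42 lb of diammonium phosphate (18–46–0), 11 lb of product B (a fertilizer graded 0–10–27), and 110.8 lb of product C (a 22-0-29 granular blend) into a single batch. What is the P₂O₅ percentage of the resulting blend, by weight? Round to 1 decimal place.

Total mass = 42 + 11 + 110.8 = 163.8 lb.
P₂O₅ mass = 46%×42 + 10%×11 + 0%×110.8 = 20.42 lb.
% P₂O₅ = 20.42 / 163.8 = 12.4664%.

12.5% P₂O₅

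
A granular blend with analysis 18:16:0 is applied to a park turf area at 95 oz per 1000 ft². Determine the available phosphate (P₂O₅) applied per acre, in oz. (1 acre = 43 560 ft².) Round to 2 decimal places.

662.11 oz P₂O₅ per acre

P₂O₅ per 1000 ft² = 95 × 16% = 15.2 oz.
Convert to per acre: 15.2 × 43.56 = 662.112 oz.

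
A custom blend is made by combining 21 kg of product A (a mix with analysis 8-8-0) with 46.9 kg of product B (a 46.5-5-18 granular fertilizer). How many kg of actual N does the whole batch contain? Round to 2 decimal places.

N mass = 8%×21 + 46.5%×46.9 = 23.4885 kg.

23.49 kg N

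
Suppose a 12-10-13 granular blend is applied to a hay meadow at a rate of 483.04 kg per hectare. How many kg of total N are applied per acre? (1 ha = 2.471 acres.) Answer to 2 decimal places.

nitrogen per hectare = 483.04 × 12% = 57.9648 kg.
Convert to per acre: 57.9648 × 0.404694 = 23.458 kg.

23.46 kg N per acre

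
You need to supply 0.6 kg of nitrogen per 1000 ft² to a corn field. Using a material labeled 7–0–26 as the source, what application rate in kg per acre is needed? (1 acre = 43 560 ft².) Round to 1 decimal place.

Product per 1000 ft² = 0.6 / 7% = 8.57143 kg.
Convert to per acre: 8.57143 × 43.56 = 373.371 kg.

373.4 kg of product per acre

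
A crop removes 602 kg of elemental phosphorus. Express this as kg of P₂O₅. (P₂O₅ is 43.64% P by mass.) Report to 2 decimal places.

P₂O₅ = 602 / 0.4364 = 1379.468 kg.

1379.47 kg P₂O₅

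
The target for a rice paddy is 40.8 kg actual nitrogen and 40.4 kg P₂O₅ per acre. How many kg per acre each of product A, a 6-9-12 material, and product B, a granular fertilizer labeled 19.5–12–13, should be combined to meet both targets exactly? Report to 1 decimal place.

Per-acre balance (a = product A, b = product B):
N: 0.06·a + 0.195·b = 40.8
P₂O₅: 0.09·a + 0.12·b = 40.4
From row1: a = (40.8 − 0.195·b) / 0.06.
Into row2: 0.09·(40.8 − 0.195·b)/0.06 + 0.12·b = 40.4 → b = 120.58, a = 288.116.

288.1 kg product A, 120.6 kg product B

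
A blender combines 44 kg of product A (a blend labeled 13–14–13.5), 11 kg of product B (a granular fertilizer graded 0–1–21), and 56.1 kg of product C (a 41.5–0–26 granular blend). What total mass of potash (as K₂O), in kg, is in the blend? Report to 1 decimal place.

22.8 kg K₂O

K₂O mass = 13.5%×44 + 21%×11 + 26%×56.1 = 22.836 kg.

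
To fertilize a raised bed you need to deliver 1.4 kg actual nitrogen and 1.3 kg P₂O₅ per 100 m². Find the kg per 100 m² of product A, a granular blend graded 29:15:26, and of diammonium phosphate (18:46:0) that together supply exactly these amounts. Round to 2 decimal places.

3.85 kg product A, 1.57 kg diammonium phosphate

With a, b = kg per 100 m² of product A and diammonium phosphate:
N: 0.29·a + 0.18·b = 1.4
P₂O₅: 0.15·a + 0.46·b = 1.3
From row1: a = (1.4 − 0.18·b) / 0.29.
Into row2: 0.15·(1.4 − 0.18·b)/0.29 + 0.46·b = 1.3 → b = 1.56955, a = 3.85338.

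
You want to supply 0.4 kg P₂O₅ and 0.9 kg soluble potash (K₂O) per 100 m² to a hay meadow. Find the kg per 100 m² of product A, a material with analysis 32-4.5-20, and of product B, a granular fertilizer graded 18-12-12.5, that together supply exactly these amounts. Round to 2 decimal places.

Per-100 m² balance (a = product A, b = product B):
P₂O₅: 0.045·a + 0.12·b = 0.4
K₂O: 0.2·a + 0.125·b = 0.9
Eliminate b: (row1) − 0.12/0.125·(row2) → -0.147·a = -0.464, so a = 3.15646.
Then b = (0.9 − 0.2·3.15646) / 0.125 = 2.14966.

3.16 kg product A, 2.15 kg product B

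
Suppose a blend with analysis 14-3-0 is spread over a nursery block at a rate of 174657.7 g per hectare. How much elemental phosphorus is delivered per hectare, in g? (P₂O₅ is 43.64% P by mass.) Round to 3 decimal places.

2286.619 g P per hectare

P₂O₅ per hectare = 174657.7 × 3% = 5239.73 g.
Elemental P = 5239.73 × 0.4364 = 2286.6186 g per hectare.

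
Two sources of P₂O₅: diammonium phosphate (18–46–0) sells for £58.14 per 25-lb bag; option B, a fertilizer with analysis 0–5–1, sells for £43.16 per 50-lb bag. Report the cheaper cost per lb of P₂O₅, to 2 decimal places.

diammonium phosphate: P₂O₅ per bag = 25 × 46% = 11.5 lb; cost = 58.14 / 11.5 = £5.0557/lb P₂O₅.
option B: P₂O₅ per bag = 50 × 5% = 2.5 lb; cost = 43.16 / 2.5 = £17.2640/lb P₂O₅.
diammonium phosphate is cheaper.

£5.06 per lb P₂O₅ (diammonium phosphate)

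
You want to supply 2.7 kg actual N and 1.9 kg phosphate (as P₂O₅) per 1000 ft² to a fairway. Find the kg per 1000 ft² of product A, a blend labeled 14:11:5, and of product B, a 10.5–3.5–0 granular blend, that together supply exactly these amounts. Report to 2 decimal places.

Let a = kg of product A, b = kg of product B (per 1000 ft²).
N: 0.14·a + 0.105·b = 2.7
P₂O₅: 0.11·a + 0.035·b = 1.9
Solving simultaneously: a = 15.7895, b = 4.66165.

15.79 kg product A, 4.66 kg product B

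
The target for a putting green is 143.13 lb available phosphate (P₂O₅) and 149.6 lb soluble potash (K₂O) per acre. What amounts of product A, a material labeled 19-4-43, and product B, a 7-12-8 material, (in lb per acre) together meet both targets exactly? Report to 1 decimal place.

With a, b = lb per acre of product A and product B:
P₂O₅: 0.04·a + 0.12·b = 143.13
K₂O: 0.43·a + 0.08·b = 149.6
Eliminate b: (row1) − 0.12/0.08·(row2) → -0.605·a = -81.27, so a = 134.331.
Then b = (149.6 − 0.43·134.331) / 0.08 = 1147.97.

134.3 lb product A, 1148.0 lb product B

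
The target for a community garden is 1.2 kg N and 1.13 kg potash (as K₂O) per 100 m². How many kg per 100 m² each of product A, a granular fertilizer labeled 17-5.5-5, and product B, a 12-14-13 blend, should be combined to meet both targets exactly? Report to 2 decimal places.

Per-100 m² balance (a = product A, b = product B):
N: 0.17·a + 0.12·b = 1.2
K₂O: 0.05·a + 0.13·b = 1.13
Eliminate a: (row1) − 0.17/0.05·(row2) → -0.322·b = -2.642, so b = 8.20497.
Back-substitute: a = (1.2 − 0.12·8.20497) / 0.17 = 1.26708.

1.27 kg product A, 8.20 kg product B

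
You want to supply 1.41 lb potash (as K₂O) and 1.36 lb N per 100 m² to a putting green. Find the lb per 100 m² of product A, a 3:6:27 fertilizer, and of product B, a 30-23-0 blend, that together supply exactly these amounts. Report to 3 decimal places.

5.222 lb product A, 4.011 lb product B

Per-100 m² balance (a = product A, b = product B):
K₂O: 0.27·a + 0·b = 1.41
N: 0.03·a + 0.3·b = 1.36
Eliminate b: (row1) − 0/0.3·(row2) → 0.27·a = 1.41, so a = 5.22222.
Then b = (1.36 − 0.03·5.22222) / 0.3 = 4.01111.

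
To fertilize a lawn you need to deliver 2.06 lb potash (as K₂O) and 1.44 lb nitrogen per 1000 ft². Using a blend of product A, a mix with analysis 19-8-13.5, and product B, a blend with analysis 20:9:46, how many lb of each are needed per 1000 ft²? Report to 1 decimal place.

With a, b = lb per 1000 ft² of product A and product B:
K₂O: 0.135·a + 0.46·b = 2.06
N: 0.19·a + 0.2·b = 1.44
Eliminate a: (row1) − 0.135/0.19·(row2) → 0.317895·b = 1.03684, so b = 3.26159.
Back-substitute: a = (2.06 − 0.46·3.26159) / 0.135 = 4.1457.

4.1 lb product A, 3.3 lb product B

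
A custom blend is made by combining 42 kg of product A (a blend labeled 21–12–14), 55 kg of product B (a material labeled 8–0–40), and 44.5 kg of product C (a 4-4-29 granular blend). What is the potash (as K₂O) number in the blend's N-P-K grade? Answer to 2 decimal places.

Total mass = 42 + 55 + 44.5 = 141.5 kg.
K₂O mass = 14%×42 + 40%×55 + 29%×44.5 = 40.785 kg.
% K₂O = 40.785 / 141.5 = 28.8233%.

28.82% K₂O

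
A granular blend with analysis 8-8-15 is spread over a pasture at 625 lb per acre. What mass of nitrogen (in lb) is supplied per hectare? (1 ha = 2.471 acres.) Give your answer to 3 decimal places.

123.550 lb N per hectare

nitrogen per acre = 625 × 8% = 50 lb.
Convert to per hectare: 50 × 2.471 = 123.55 lb.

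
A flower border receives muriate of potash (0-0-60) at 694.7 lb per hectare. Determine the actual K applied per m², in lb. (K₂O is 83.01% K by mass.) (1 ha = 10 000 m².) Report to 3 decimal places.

0.035 lb K per sq m

K₂O per hectare = 694.7 × 60% = 416.82 lb.
Elemental K = 416.82 × 0.8301 = 346.002 lb per hectare.
Convert to per m²: 346.002 × 0.0001 = 0.0346002 lb.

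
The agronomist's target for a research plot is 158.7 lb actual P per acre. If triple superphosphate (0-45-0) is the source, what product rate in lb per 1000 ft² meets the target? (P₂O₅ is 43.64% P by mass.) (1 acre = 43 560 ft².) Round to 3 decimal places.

As P₂O₅: 158.7 / 0.4364 = 363.657 lb per acre.
Product per acre = 363.657 / 45% = 808.127 lb.
Convert to per 1000 ft²: 808.127 × 0.0229568 = 18.55205 lb.

18.552 lb of product per thousand sq ft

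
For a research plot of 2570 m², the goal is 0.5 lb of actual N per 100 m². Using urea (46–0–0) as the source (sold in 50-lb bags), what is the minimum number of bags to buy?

Product per 100 m² = 0.5 / 46% = 1.08696 lb.
Total product = 1.08696 × 2570 / 100 = 27.9348 lb.
Bags = ⌈27.9348 / 50⌉ = 1.

1 bags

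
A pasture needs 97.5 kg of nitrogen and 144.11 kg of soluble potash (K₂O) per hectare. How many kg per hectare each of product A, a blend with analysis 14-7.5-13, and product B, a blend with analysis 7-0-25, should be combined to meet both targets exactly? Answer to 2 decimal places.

551.63 kg product A, 289.59 kg product B

With a, b = kg per hectare of product A and product B:
N: 0.14·a + 0.07·b = 97.5
K₂O: 0.13·a + 0.25·b = 144.11
Eliminate a: (row1) − 0.14/0.13·(row2) → -0.199231·b = -57.6954, so b = 289.591.
Back-substitute: a = (97.5 − 0.07·289.591) / 0.14 = 551.633.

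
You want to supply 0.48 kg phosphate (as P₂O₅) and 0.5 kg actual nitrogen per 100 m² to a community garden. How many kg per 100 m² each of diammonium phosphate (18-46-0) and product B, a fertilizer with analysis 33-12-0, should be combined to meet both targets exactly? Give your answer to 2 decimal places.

0.76 kg diammonium phosphate, 1.10 kg product B

Per-100 m² balance (a = diammonium phosphate, b = product B):
P₂O₅: 0.46·a + 0.12·b = 0.48
N: 0.18·a + 0.33·b = 0.5
Eliminate b: (row1) − 0.12/0.33·(row2) → 0.394545·a = 0.298182, so a = 0.75576.
Then b = (0.5 − 0.18·0.75576) / 0.33 = 1.10292.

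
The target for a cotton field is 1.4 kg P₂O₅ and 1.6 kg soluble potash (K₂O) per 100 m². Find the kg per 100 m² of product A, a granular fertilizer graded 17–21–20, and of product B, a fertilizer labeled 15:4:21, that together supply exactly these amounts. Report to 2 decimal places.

6.37 kg product A, 1.55 kg product B

With a, b = kg per 100 m² of product A and product B:
P₂O₅: 0.21·a + 0.04·b = 1.4
K₂O: 0.2·a + 0.21·b = 1.6
Eliminate a: (row1) − 0.21/0.2·(row2) → -0.1805·b = -0.28, so b = 1.55125.
Back-substitute: a = (1.4 − 0.04·1.55125) / 0.21 = 6.37119.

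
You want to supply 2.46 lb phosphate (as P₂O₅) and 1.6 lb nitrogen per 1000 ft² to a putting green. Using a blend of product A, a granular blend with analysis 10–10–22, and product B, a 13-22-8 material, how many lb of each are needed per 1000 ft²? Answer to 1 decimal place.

3.6 lb product A, 9.6 lb product B

Let a = lb of product A, b = lb of product B (per 1000 ft²).
P₂O₅: 0.1·a + 0.22·b = 2.46
N: 0.1·a + 0.13·b = 1.6
From row1: a = (2.46 − 0.22·b) / 0.1.
Into row2: 0.1·(2.46 − 0.22·b)/0.1 + 0.13·b = 1.6 → b = 9.55556, a = 3.57778.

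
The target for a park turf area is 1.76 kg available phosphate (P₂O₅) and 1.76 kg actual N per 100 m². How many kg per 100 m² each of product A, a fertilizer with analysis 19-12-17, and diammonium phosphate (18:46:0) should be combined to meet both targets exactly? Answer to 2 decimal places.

7.49 kg product A, 1.87 kg diammonium phosphate

Let a = kg of product A, b = kg of diammonium phosphate (per 100 m²).
P₂O₅: 0.12·a + 0.46·b = 1.76
N: 0.19·a + 0.18·b = 1.76
Eliminate a: (row1) − 0.12/0.19·(row2) → 0.346316·b = 0.648421, so b = 1.87234.
Back-substitute: a = (1.76 − 0.46·1.87234) / 0.12 = 7.48936.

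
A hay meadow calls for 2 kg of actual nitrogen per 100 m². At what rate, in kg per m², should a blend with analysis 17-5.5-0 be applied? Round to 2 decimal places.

0.12 kg of product per sq m

Product per 100 m² = 2 / 17% = 11.7647 kg.
Convert to per m²: 11.7647 × 0.01 = 0.117647 kg.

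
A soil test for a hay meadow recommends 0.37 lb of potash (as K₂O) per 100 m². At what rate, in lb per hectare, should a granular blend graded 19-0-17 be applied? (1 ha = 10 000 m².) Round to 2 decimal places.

Product per 100 m² = 0.37 / 17% = 2.17647 lb.
Convert to per hectare: 2.17647 × 100 = 217.647 lb.

217.65 lb of product per hectare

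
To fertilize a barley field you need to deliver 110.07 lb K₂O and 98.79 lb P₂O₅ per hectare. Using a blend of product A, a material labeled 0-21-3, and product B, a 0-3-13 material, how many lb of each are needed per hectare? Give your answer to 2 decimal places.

Per-hectare balance (a = product A, b = product B):
K₂O: 0.03·a + 0.13·b = 110.07
P₂O₅: 0.21·a + 0.03·b = 98.79
Eliminate b: (row1) − 0.13/0.03·(row2) → -0.88·a = -318.02, so a = 361.386.
Then b = (98.79 − 0.21·361.386) / 0.03 = 763.295.

361.39 lb product A, 763.30 lb product B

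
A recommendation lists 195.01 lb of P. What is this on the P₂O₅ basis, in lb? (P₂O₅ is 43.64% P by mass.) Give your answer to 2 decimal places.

P₂O₅ = 195.01 / 0.4364 = 446.861 lb.

446.86 lb P₂O₅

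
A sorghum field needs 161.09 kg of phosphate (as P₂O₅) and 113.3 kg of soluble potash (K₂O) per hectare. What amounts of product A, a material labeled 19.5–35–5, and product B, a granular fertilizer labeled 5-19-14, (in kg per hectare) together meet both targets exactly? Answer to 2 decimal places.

25.96 kg product A, 800.01 kg product B

Per-hectare balance (a = product A, b = product B):
P₂O₅: 0.35·a + 0.19·b = 161.09
K₂O: 0.05·a + 0.14·b = 113.3
From row1: a = (161.09 − 0.19·b) / 0.35.
Into row2: 0.05·(161.09 − 0.19·b)/0.35 + 0.14·b = 113.3 → b = 800.013, a = 25.9646.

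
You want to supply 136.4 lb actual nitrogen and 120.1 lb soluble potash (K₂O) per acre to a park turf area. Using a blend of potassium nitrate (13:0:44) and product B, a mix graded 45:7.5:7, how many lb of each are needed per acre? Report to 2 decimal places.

235.56 lb potassium nitrate, 235.06 lb product B

Per-acre balance (a = potassium nitrate, b = product B):
N: 0.13·a + 0.45·b = 136.4
K₂O: 0.44·a + 0.07·b = 120.1
Eliminate a: (row1) − 0.13/0.44·(row2) → 0.429318·b = 100.916, so b = 235.061.
Back-substitute: a = (136.4 − 0.45·235.061) / 0.13 = 235.558.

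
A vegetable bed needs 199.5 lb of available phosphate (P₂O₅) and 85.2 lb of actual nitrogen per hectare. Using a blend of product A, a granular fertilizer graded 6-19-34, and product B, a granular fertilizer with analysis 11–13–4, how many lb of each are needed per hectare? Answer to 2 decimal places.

829.69 lb product A, 321.98 lb product B

With a, b = lb per hectare of product A and product B:
P₂O₅: 0.19·a + 0.13·b = 199.5
N: 0.06·a + 0.11·b = 85.2
Eliminate a: (row1) − 0.19/0.06·(row2) → -0.218333·b = -70.3, so b = 321.9847.
Back-substitute: a = (199.5 − 0.13·321.9847) / 0.19 = 829.6947.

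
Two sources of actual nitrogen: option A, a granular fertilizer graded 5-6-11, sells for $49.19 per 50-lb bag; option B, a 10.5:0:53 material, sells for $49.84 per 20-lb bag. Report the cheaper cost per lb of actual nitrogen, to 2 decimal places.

$19.68 per lb N (option A)

option A: N per bag = 50 × 5% = 2.5 lb; cost = 49.19 / 2.5 = $19.6760/lb N.
option B: N per bag = 20 × 10.5% = 2.1 lb; cost = 49.84 / 2.1 = $23.7333/lb N.
option A is cheaper.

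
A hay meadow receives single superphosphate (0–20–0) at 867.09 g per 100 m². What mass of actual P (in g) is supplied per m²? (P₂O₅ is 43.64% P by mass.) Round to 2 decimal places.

P₂O₅ per 100 m² = 867.09 × 20% = 173.418 g.
Elemental P = 173.418 × 0.4364 = 75.6796 g per 100 m².
Convert to per m²: 75.6796 × 0.01 = 0.756796 g.

0.76 g P per sq m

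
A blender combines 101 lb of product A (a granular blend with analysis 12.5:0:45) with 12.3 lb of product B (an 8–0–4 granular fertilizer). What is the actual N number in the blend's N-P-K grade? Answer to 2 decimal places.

12.01% N

Total mass = 101 + 12.3 = 113.3 lb.
N mass = 12.5%×101 + 8%×12.3 = 13.609 lb.
% N = 13.609 / 113.3 = 12.0115%.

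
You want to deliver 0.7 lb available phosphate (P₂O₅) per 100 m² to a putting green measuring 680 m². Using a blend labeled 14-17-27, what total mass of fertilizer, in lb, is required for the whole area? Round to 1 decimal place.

28.0 lb

Product per 100 m² = 0.7 / 17% = 4.11765 lb.
Total product = 4.11765 × 680 / 100 = 28 lb.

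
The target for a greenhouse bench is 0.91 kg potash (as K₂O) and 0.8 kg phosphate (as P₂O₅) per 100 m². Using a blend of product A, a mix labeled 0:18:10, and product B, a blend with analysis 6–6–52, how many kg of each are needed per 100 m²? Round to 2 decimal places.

4.13 kg product A, 0.96 kg product B

With a, b = kg per 100 m² of product A and product B:
K₂O: 0.1·a + 0.52·b = 0.91
P₂O₅: 0.18·a + 0.06·b = 0.8
Eliminate b: (row1) − 0.52/0.06·(row2) → -1.46·a = -6.02333, so a = 4.12557.
Then b = (0.8 − 0.18·4.12557) / 0.06 = 0.956621.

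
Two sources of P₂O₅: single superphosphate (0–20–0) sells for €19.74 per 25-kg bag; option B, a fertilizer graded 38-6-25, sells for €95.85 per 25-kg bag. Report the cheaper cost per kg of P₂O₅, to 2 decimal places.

single superphosphate: P₂O₅ per bag = 25 × 20% = 5 kg; cost = 19.74 / 5 = €3.9480/kg P₂O₅.
option B: P₂O₅ per bag = 25 × 6% = 1.5 kg; cost = 95.85 / 1.5 = €63.9000/kg P₂O₅.
single superphosphate is cheaper.

€3.95 per kg P₂O₅ (single superphosphate)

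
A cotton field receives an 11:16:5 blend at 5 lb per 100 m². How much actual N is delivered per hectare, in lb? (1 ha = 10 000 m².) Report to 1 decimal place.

55.0 lb N per hectare

nitrogen per 100 m² = 5 × 11% = 0.55 lb.
Convert to per hectare: 0.55 × 100 = 55 lb.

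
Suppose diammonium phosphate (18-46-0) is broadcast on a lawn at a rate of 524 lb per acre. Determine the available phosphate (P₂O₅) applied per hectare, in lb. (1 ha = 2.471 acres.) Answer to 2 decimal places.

P₂O₅ per acre = 524 × 46% = 241.04 lb.
Convert to per hectare: 241.04 × 2.471 = 595.6098 lb.

595.61 lb P₂O₅ per hectare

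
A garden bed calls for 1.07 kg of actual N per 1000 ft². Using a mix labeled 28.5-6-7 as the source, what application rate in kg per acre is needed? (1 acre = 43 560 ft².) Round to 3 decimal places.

163.541 kg of product per acre

Product per 1000 ft² = 1.07 / 28.5% = 3.75439 kg.
Convert to per acre: 3.75439 × 43.56 = 163.5411 kg.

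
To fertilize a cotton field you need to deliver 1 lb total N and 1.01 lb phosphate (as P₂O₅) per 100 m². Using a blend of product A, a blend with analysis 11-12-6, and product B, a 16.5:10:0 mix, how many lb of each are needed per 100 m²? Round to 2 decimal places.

With a, b = lb per 100 m² of product A and product B:
N: 0.11·a + 0.165·b = 1
P₂O₅: 0.12·a + 0.1·b = 1.01
Eliminate a: (row1) − 0.11/0.12·(row2) → 0.0733333·b = 0.0741667, so b = 1.01136.
Back-substitute: a = (1 − 0.165·1.01136) / 0.11 = 7.57386.

7.57 lb product A, 1.01 lb product B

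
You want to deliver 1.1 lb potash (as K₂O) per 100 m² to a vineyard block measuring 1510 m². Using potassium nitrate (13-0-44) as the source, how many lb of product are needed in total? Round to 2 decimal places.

Product per 100 m² = 1.1 / 44% = 2.5 lb.
Total product = 2.5 × 1510 / 100 = 37.75 lb.

37.75 lb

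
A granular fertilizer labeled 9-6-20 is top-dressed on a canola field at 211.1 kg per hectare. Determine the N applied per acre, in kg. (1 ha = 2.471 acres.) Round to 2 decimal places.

7.69 kg N per acre

nitrogen per hectare = 211.1 × 9% = 18.999 kg.
Convert to per acre: 18.999 × 0.404694 = 7.68879 kg.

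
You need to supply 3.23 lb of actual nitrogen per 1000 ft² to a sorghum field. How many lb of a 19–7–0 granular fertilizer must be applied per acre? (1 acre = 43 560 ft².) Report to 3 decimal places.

Product per 1000 ft² = 3.23 / 19% = 17 lb.
Convert to per acre: 17 × 43.56 = 740.52 lb.

740.520 lb of product per acre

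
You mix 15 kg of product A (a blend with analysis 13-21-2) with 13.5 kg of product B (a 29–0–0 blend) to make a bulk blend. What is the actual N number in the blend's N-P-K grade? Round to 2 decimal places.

20.58% N

Total mass = 15 + 13.5 = 28.5 kg.
N mass = 13%×15 + 29%×13.5 = 5.865 kg.
% N = 5.865 / 28.5 = 20.5789%.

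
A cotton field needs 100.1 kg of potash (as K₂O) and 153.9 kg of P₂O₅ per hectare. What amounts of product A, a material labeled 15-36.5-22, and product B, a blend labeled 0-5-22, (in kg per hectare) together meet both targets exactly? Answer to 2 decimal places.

416.35 kg product A, 38.65 kg product B

Let a = kg of product A, b = kg of product B (per hectare).
K₂O: 0.22·a + 0.22·b = 100.1
P₂O₅: 0.365·a + 0.05·b = 153.9
Solving simultaneously: a = 416.349, b = 38.6508.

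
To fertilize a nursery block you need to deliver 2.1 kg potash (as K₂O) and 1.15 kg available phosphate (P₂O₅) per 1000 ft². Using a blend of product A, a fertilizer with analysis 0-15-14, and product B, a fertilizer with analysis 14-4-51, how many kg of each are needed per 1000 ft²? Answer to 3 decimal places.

With a, b = kg per 1000 ft² of product A and product B:
K₂O: 0.14·a + 0.51·b = 2.1
P₂O₅: 0.15·a + 0.04·b = 1.15
From row1: a = (2.1 − 0.51·b) / 0.14.
Into row2: 0.15·(2.1 − 0.51·b)/0.14 + 0.04·b = 1.15 → b = 2.17207, a = 7.08745.

7.087 kg product A, 2.172 kg product B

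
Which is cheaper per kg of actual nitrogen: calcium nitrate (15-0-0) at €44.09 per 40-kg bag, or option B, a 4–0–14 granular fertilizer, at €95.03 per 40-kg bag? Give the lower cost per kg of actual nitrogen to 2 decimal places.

€7.35 per kg N (calcium nitrate)

calcium nitrate: N per bag = 40 × 15% = 6 kg; cost = 44.09 / 6 = €7.3483/kg N.
option B: N per bag = 40 × 4% = 1.6 kg; cost = 95.03 / 1.6 = €59.3937/kg N.
calcium nitrate is cheaper.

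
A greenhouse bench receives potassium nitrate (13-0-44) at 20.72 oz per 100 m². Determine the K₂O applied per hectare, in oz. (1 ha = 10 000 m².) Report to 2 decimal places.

K₂O per 100 m² = 20.72 × 44% = 9.1168 oz.
Convert to per hectare: 9.1168 × 100 = 911.68 oz.

911.68 oz K₂O per hectare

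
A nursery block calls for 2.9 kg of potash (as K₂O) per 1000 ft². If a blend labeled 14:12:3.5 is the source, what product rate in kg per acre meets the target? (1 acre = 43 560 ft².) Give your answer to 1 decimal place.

3609.3 kg of product per acre

Product per 1000 ft² = 2.9 / 3.5% = 82.8571 kg.
Convert to per acre: 82.8571 × 43.56 = 3609.26 kg.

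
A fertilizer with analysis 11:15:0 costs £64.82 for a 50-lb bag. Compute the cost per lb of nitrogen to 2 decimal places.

£11.79 per lb N

N in bag = 50 × 11% = 5.5 lb.
Cost per lb N = £64.82 / 5.5 = £11.7855.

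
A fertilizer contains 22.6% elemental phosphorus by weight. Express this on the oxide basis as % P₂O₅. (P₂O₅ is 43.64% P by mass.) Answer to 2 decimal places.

51.79% P₂O₅

%P₂O₅ = 22.6 / 0.4364 = 51.7874%.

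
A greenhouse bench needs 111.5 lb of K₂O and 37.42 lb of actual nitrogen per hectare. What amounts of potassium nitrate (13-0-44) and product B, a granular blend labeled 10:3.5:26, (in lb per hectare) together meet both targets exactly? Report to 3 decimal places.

139.294 lb potassium nitrate, 193.118 lb product B

Per-hectare balance (a = potassium nitrate, b = product B):
K₂O: 0.44·a + 0.26·b = 111.5
N: 0.13·a + 0.1·b = 37.42
Eliminate a: (row1) − 0.44/0.13·(row2) → -0.0784615·b = -15.1523, so b = 193.1176.
Back-substitute: a = (111.5 − 0.26·193.1176) / 0.44 = 139.2941.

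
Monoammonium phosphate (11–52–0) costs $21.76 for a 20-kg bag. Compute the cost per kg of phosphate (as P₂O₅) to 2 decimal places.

$2.09 per kg P₂O₅

P₂O₅ in bag = 20 × 52% = 10.4 kg.
Cost per kg P₂O₅ = $21.76 / 10.4 = $2.0923.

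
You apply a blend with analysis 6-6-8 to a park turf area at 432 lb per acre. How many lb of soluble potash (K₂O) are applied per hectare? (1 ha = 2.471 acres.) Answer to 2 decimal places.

85.40 lb K₂O per hectare

K₂O per acre = 432 × 8% = 34.56 lb.
Convert to per hectare: 34.56 × 2.471 = 85.3978 lb.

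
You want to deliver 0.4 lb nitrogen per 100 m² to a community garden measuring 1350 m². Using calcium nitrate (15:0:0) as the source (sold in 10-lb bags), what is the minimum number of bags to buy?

4 bags

Product per 100 m² = 0.4 / 15% = 2.66667 lb.
Total product = 2.66667 × 1350 / 100 = 36 lb.
Bags = ⌈36 / 10⌉ = 4.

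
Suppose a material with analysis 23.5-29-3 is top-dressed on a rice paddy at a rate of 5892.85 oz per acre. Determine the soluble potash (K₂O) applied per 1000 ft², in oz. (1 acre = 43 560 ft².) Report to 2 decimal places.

4.06 oz K₂O per thousand sq ft

K₂O per acre = 5892.85 × 3% = 176.786 oz.
Convert to per 1000 ft²: 176.786 × 0.0229568 = 4.05844 oz.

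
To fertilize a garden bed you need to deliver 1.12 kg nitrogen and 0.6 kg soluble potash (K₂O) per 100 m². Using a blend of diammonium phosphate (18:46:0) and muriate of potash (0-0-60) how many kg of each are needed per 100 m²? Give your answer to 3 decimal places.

6.222 kg diammonium phosphate, 1.000 kg muriate of potash

Per-100 m² balance (a = diammonium phosphate, b = muriate of potash):
N: 0.18·a + 0·b = 1.12
K₂O: 0·a + 0.6·b = 0.6
Solving simultaneously: a = 6.22222, b = 1.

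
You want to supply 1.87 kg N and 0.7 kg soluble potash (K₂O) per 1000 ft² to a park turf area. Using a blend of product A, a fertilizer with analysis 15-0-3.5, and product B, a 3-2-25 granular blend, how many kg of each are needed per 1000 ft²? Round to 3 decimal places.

With a, b = kg per 1000 ft² of product A and product B:
N: 0.15·a + 0.03·b = 1.87
K₂O: 0.035·a + 0.25·b = 0.7
From row1: a = (1.87 − 0.03·b) / 0.15.
Into row2: 0.035·(1.87 − 0.03·b)/0.15 + 0.25·b = 0.7 → b = 1.08505, a = 12.2497.

12.250 kg product A, 1.085 kg product B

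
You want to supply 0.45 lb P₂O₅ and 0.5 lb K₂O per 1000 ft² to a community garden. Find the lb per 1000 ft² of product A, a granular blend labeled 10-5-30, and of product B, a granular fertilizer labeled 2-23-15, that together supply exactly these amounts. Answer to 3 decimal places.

0.772 lb product A, 1.789 lb product B

With a, b = lb per 1000 ft² of product A and product B:
P₂O₅: 0.05·a + 0.23·b = 0.45
K₂O: 0.3·a + 0.15·b = 0.5
From row1: a = (0.45 − 0.23·b) / 0.05.
Into row2: 0.3·(0.45 − 0.23·b)/0.05 + 0.15·b = 0.5 → b = 1.78862, a = 0.772358.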